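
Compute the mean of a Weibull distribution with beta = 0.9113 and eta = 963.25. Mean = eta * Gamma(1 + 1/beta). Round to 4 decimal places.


beta = 0.9113, eta = 963.25
1/beta = 1.0973
1 + 1/beta = 2.0973
Gamma(2.0973) = 1.0451
Mean = 963.25 * 1.0451
Mean = 1006.726

1006.726


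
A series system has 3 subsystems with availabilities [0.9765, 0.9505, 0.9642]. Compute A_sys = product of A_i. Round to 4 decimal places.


Subsystems: [0.9765, 0.9505, 0.9642]
After subsystem 1 (A=0.9765): product = 0.9765
After subsystem 2 (A=0.9505): product = 0.9282
After subsystem 3 (A=0.9642): product = 0.8949
A_sys = 0.8949

0.8949


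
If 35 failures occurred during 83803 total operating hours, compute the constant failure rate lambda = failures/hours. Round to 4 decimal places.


failures = 35
total_hours = 83803
lambda = 35 / 83803
lambda = 0.0004

0.0004


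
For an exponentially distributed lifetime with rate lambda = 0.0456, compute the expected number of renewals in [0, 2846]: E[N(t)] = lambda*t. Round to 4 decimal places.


lambda = 0.0456
t = 2846
E[N(t)] = lambda * t
E[N(t)] = 0.0456 * 2846
E[N(t)] = 129.7776

129.7776


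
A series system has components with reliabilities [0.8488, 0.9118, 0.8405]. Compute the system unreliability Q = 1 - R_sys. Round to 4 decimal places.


Components: [0.8488, 0.9118, 0.8405]
After component 1: product = 0.8488
After component 2: product = 0.7739
After component 3: product = 0.6505
R_sys = 0.6505
Q = 1 - 0.6505 = 0.3495

0.3495


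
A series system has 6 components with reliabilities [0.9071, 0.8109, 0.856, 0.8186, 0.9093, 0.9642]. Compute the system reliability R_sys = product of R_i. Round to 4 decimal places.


Components: [0.9071, 0.8109, 0.856, 0.8186, 0.9093, 0.9642]
After component 1 (R=0.9071): product = 0.9071
After component 2 (R=0.8109): product = 0.7356
After component 3 (R=0.856): product = 0.6296
After component 4 (R=0.8186): product = 0.5154
After component 5 (R=0.9093): product = 0.4687
After component 6 (R=0.9642): product = 0.4519
R_sys = 0.4519

0.4519


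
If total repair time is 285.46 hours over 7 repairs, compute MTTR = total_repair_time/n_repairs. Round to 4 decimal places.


total_repair_time = 285.46
n_repairs = 7
MTTR = 285.46 / 7
MTTR = 40.78

40.78


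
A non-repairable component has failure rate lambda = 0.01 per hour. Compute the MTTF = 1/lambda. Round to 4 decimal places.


lambda = 0.01
MTTF = 1 / 0.01
MTTF = 100.0

100.0


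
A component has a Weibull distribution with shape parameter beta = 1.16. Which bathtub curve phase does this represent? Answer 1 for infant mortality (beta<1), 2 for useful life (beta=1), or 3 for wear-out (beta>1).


beta = 1.16
Compare beta to 1:
beta < 1 => infant mortality (phase 1)
beta = 1 => useful life (phase 2)
beta > 1 => wear-out (phase 3)
Since beta = 1.16, this is wear-out (increasing failure rate)
Phase = 3

3


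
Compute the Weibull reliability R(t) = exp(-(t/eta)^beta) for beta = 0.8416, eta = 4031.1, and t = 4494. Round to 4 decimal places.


beta = 0.8416, eta = 4031.1, t = 4494
t/eta = 4494 / 4031.1 = 1.1148
(t/eta)^beta = 1.1148^0.8416 = 1.0958
R(t) = exp(-1.0958)
R(t) = 0.3343

0.3343


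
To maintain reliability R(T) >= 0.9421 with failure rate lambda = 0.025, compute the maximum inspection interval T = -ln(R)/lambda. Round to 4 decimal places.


R_target = 0.9421
lambda = 0.025
-ln(0.9421) = 0.0596
T = 0.0596 / 0.025
T = 2.3858

2.3858


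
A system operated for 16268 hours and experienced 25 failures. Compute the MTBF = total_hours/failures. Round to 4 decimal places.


total_hours = 16268
failures = 25
MTBF = 16268 / 25
MTBF = 650.72

650.72


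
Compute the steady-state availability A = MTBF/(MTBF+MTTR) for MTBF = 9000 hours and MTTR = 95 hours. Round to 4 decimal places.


MTBF = 9000
MTTR = 95
MTBF + MTTR = 9095
A = 9000 / 9095
A = 0.9896

0.9896


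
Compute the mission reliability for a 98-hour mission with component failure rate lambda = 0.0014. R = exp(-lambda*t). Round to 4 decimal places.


lambda = 0.0014
mission_time = 98
lambda * t = 0.0014 * 98 = 0.1372
R = exp(-0.1372)
R = 0.8718

0.8718


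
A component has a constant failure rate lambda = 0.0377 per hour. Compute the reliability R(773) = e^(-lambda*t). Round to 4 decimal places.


lambda = 0.0377
t = 773
lambda * t = 29.1421
R(t) = e^(-29.1421)
R(t) = 0.0

0.0


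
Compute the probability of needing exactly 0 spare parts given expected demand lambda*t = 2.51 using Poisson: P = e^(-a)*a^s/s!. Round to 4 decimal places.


a = 2.51, s = 0
e^(-a) = e^(-2.51) = 0.0813
a^s = 2.51^0 = 1.0
s! = 1
P = 0.0813 * 1.0 / 1
P = 0.0813

0.0813


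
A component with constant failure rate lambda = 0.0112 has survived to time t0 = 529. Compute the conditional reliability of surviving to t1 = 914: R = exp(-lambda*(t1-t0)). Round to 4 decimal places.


lambda = 0.0112
t0 = 529, t1 = 914
t1 - t0 = 385
lambda * (t1-t0) = 0.0112 * 385 = 4.312
R = exp(-4.312)
R = 0.0134

0.0134


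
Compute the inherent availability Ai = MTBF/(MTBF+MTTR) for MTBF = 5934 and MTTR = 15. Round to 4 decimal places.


MTBF = 5934
MTTR = 15
MTBF + MTTR = 5949
Ai = 5934 / 5949
Ai = 0.9975

0.9975


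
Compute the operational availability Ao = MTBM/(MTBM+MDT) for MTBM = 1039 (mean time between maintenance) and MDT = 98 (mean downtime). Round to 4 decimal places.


MTBM = 1039
MDT = 98
MTBM + MDT = 1137
Ao = 1039 / 1137
Ao = 0.9138

0.9138


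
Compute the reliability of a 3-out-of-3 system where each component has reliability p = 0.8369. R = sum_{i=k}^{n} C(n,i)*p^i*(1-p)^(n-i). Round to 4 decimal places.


k = 3, n = 3, p = 0.8369
i=3: C(3,3)=1 * 0.8369^3 * 0.1631^0 = 0.5862
R = sum of terms = 0.5862

0.5862


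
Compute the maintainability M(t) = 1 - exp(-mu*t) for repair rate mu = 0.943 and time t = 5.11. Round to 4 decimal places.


mu = 0.943, t = 5.11
mu * t = 0.943 * 5.11 = 4.8187
exp(-4.8187) = 0.0081
M(t) = 1 - 0.0081
M(t) = 0.9919

0.9919


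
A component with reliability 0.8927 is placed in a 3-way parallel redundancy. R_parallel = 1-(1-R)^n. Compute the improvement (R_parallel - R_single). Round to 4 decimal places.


R_single = 0.8927, n = 3
1 - R_single = 0.1073
(1 - R_single)^n = 0.1073^3 = 0.0012
R_parallel = 1 - 0.0012 = 0.9988
Improvement = 0.9988 - 0.8927
Improvement = 0.1061

0.1061


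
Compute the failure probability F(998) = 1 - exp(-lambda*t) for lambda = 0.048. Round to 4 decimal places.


lambda = 0.048, t = 998
lambda * t = 47.904
exp(-47.904) = 0.0
F(t) = 1 - 0.0
F(t) = 1.0

1.0


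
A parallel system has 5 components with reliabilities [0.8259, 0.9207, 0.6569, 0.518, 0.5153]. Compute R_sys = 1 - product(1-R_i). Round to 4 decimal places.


Components: [0.8259, 0.9207, 0.6569, 0.518, 0.5153]
(1 - 0.8259) = 0.1741, running product = 0.1741
(1 - 0.9207) = 0.0793, running product = 0.0138
(1 - 0.6569) = 0.3431, running product = 0.0047
(1 - 0.518) = 0.482, running product = 0.0023
(1 - 0.5153) = 0.4847, running product = 0.0011
Product of (1-R_i) = 0.0011
R_sys = 1 - 0.0011 = 0.9989

0.9989


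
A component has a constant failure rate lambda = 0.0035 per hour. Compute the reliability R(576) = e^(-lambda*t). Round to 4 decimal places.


lambda = 0.0035
t = 576
lambda * t = 2.016
R(t) = e^(-2.016)
R(t) = 0.1332

0.1332


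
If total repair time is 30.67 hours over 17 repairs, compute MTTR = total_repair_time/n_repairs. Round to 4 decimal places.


total_repair_time = 30.67
n_repairs = 17
MTTR = 30.67 / 17
MTTR = 1.8041

1.8041


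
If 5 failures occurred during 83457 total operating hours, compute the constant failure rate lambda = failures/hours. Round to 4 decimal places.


failures = 5
total_hours = 83457
lambda = 5 / 83457
lambda = 0.0001

0.0001


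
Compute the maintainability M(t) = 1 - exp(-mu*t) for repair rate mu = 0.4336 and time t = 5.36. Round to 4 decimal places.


mu = 0.4336, t = 5.36
mu * t = 0.4336 * 5.36 = 2.3241
exp(-2.3241) = 0.0979
M(t) = 1 - 0.0979
M(t) = 0.9021

0.9021


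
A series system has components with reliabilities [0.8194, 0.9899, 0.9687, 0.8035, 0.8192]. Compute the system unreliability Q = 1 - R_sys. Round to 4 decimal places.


Components: [0.8194, 0.9899, 0.9687, 0.8035, 0.8192]
After component 1: product = 0.8194
After component 2: product = 0.8111
After component 3: product = 0.7857
After component 4: product = 0.6313
After component 5: product = 0.5172
R_sys = 0.5172
Q = 1 - 0.5172 = 0.4828

0.4828


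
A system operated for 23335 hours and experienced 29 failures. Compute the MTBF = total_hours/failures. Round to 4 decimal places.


total_hours = 23335
failures = 29
MTBF = 23335 / 29
MTBF = 804.6552

804.6552


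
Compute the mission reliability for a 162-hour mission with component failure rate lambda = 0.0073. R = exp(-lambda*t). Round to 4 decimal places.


lambda = 0.0073
mission_time = 162
lambda * t = 0.0073 * 162 = 1.1826
R = exp(-1.1826)
R = 0.3065

0.3065


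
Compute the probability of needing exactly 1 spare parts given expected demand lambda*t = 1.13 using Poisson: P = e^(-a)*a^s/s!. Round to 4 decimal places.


a = 1.13, s = 1
e^(-a) = e^(-1.13) = 0.323
a^s = 1.13^1 = 1.13
s! = 1
P = 0.323 * 1.13 / 1
P = 0.365

0.365


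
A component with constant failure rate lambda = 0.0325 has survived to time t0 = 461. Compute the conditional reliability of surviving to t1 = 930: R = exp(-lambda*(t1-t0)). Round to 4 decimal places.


lambda = 0.0325
t0 = 461, t1 = 930
t1 - t0 = 469
lambda * (t1-t0) = 0.0325 * 469 = 15.2425
R = exp(-15.2425)
R = 0.0

0.0


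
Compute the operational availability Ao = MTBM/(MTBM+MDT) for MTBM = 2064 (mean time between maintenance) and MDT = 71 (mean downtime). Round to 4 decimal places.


MTBM = 2064
MDT = 71
MTBM + MDT = 2135
Ao = 2064 / 2135
Ao = 0.9667

0.9667


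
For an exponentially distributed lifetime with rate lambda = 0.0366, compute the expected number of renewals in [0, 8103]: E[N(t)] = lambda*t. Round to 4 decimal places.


lambda = 0.0366
t = 8103
E[N(t)] = lambda * t
E[N(t)] = 0.0366 * 8103
E[N(t)] = 296.5698

296.5698


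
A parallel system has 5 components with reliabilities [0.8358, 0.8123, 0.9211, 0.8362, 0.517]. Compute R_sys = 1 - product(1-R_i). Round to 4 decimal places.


Components: [0.8358, 0.8123, 0.9211, 0.8362, 0.517]
(1 - 0.8358) = 0.1642, running product = 0.1642
(1 - 0.8123) = 0.1877, running product = 0.0308
(1 - 0.9211) = 0.0789, running product = 0.0024
(1 - 0.8362) = 0.1638, running product = 0.0004
(1 - 0.517) = 0.483, running product = 0.0002
Product of (1-R_i) = 0.0002
R_sys = 1 - 0.0002 = 0.9998

0.9998


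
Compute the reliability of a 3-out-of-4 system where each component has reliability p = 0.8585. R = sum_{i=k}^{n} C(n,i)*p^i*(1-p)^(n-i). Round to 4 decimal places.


k = 3, n = 4, p = 0.8585
i=3: C(4,3)=4 * 0.8585^3 * 0.1415^1 = 0.3581
i=4: C(4,4)=1 * 0.8585^4 * 0.1415^0 = 0.5432
R = sum of terms = 0.9013

0.9013


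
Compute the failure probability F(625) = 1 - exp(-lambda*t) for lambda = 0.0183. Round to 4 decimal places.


lambda = 0.0183, t = 625
lambda * t = 11.4375
exp(-11.4375) = 0.0
F(t) = 1 - 0.0
F(t) = 1.0

1.0


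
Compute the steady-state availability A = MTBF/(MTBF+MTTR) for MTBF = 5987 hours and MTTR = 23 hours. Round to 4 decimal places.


MTBF = 5987
MTTR = 23
MTBF + MTTR = 6010
A = 5987 / 6010
A = 0.9962

0.9962


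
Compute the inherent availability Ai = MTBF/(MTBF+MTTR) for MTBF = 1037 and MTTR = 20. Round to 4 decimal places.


MTBF = 1037
MTTR = 20
MTBF + MTTR = 1057
Ai = 1037 / 1057
Ai = 0.9811

0.9811


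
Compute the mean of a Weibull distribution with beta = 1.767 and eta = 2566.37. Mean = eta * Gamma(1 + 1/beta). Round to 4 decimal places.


beta = 1.767, eta = 2566.37
1/beta = 0.5659
1 + 1/beta = 1.5659
Gamma(1.5659) = 0.8901
Mean = 2566.37 * 0.8901
Mean = 2284.4134

2284.4134


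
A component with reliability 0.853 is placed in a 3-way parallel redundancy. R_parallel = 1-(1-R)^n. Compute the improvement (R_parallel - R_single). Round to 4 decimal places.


R_single = 0.853, n = 3
1 - R_single = 0.147
(1 - R_single)^n = 0.147^3 = 0.0032
R_parallel = 1 - 0.0032 = 0.9968
Improvement = 0.9968 - 0.853
Improvement = 0.1438

0.1438


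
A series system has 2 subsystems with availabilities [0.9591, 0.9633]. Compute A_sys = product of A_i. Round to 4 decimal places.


Subsystems: [0.9591, 0.9633]
After subsystem 1 (A=0.9591): product = 0.9591
After subsystem 2 (A=0.9633): product = 0.9239
A_sys = 0.9239

0.9239


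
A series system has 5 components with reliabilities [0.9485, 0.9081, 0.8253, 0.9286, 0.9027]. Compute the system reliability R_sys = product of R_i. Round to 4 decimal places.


Components: [0.9485, 0.9081, 0.8253, 0.9286, 0.9027]
After component 1 (R=0.9485): product = 0.9485
After component 2 (R=0.9081): product = 0.8613
After component 3 (R=0.8253): product = 0.7109
After component 4 (R=0.9286): product = 0.6601
After component 5 (R=0.9027): product = 0.5959
R_sys = 0.5959

0.5959


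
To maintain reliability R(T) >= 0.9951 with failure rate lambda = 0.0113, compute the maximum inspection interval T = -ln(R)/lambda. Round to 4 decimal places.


R_target = 0.9951
lambda = 0.0113
-ln(0.9951) = 0.0049
T = 0.0049 / 0.0113
T = 0.4347

0.4347


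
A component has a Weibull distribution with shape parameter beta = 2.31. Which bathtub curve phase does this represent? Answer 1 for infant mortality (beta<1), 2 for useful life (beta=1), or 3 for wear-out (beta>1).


beta = 2.31
Compare beta to 1:
beta < 1 => infant mortality (phase 1)
beta = 1 => useful life (phase 2)
beta > 1 => wear-out (phase 3)
Since beta = 2.31, this is wear-out (increasing failure rate)
Phase = 3

3


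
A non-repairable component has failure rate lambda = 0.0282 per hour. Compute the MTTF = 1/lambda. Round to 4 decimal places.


lambda = 0.0282
MTTF = 1 / 0.0282
MTTF = 35.461

35.461


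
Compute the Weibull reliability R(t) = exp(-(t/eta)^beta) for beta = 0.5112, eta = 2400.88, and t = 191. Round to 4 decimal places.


beta = 0.5112, eta = 2400.88, t = 191
t/eta = 191 / 2400.88 = 0.0796
(t/eta)^beta = 0.0796^0.5112 = 0.2742
R(t) = exp(-0.2742)
R(t) = 0.7602

0.7602


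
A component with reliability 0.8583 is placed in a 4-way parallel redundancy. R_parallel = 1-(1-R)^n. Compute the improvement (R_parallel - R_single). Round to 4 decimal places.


R_single = 0.8583, n = 4
1 - R_single = 0.1417
(1 - R_single)^n = 0.1417^4 = 0.0004
R_parallel = 1 - 0.0004 = 0.9996
Improvement = 0.9996 - 0.8583
Improvement = 0.1413

0.1413


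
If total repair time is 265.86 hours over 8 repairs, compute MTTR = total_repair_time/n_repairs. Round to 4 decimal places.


total_repair_time = 265.86
n_repairs = 8
MTTR = 265.86 / 8
MTTR = 33.2325

33.2325


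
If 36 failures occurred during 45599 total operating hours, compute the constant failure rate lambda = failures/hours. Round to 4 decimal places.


failures = 36
total_hours = 45599
lambda = 36 / 45599
lambda = 0.0008

0.0008


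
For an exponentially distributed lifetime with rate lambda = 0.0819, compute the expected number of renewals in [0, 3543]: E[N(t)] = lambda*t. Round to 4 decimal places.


lambda = 0.0819
t = 3543
E[N(t)] = lambda * t
E[N(t)] = 0.0819 * 3543
E[N(t)] = 290.1717

290.1717


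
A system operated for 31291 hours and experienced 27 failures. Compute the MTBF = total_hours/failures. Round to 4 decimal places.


total_hours = 31291
failures = 27
MTBF = 31291 / 27
MTBF = 1158.9259

1158.9259


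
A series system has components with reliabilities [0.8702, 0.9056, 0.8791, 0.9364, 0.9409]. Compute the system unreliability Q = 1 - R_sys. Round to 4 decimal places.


Components: [0.8702, 0.9056, 0.8791, 0.9364, 0.9409]
After component 1: product = 0.8702
After component 2: product = 0.7881
After component 3: product = 0.6928
After component 4: product = 0.6487
After component 5: product = 0.6104
R_sys = 0.6104
Q = 1 - 0.6104 = 0.3896

0.3896


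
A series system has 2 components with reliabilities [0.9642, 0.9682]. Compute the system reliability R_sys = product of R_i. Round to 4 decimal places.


Components: [0.9642, 0.9682]
After component 1 (R=0.9642): product = 0.9642
After component 2 (R=0.9682): product = 0.9335
R_sys = 0.9335

0.9335


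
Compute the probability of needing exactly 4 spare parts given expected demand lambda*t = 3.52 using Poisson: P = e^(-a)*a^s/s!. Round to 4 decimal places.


a = 3.52, s = 4
e^(-a) = e^(-3.52) = 0.0296
a^s = 3.52^4 = 153.522
s! = 24
P = 0.0296 * 153.522 / 24
P = 0.1893

0.1893


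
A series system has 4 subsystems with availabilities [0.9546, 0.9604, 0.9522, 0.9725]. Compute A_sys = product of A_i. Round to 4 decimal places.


Subsystems: [0.9546, 0.9604, 0.9522, 0.9725]
After subsystem 1 (A=0.9546): product = 0.9546
After subsystem 2 (A=0.9604): product = 0.9168
After subsystem 3 (A=0.9522): product = 0.873
After subsystem 4 (A=0.9725): product = 0.849
A_sys = 0.849

0.849


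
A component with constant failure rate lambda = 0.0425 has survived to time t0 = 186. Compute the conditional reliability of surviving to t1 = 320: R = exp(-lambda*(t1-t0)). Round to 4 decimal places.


lambda = 0.0425
t0 = 186, t1 = 320
t1 - t0 = 134
lambda * (t1-t0) = 0.0425 * 134 = 5.695
R = exp(-5.695)
R = 0.0034

0.0034


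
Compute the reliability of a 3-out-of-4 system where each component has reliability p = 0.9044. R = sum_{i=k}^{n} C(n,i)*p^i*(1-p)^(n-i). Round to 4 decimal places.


k = 3, n = 4, p = 0.9044
i=3: C(4,3)=4 * 0.9044^3 * 0.0956^1 = 0.2829
i=4: C(4,4)=1 * 0.9044^4 * 0.0956^0 = 0.669
R = sum of terms = 0.9519

0.9519


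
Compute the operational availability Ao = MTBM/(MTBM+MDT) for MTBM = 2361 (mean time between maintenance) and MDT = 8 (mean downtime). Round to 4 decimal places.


MTBM = 2361
MDT = 8
MTBM + MDT = 2369
Ao = 2361 / 2369
Ao = 0.9966

0.9966


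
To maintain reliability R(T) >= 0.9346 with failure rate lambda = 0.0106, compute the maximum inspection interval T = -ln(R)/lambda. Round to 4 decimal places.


R_target = 0.9346
lambda = 0.0106
-ln(0.9346) = 0.0676
T = 0.0676 / 0.0106
T = 6.3808

6.3808


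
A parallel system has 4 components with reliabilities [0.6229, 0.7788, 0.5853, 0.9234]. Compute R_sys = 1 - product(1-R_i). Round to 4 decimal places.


Components: [0.6229, 0.7788, 0.5853, 0.9234]
(1 - 0.6229) = 0.3771, running product = 0.3771
(1 - 0.7788) = 0.2212, running product = 0.0834
(1 - 0.5853) = 0.4147, running product = 0.0346
(1 - 0.9234) = 0.0766, running product = 0.0026
Product of (1-R_i) = 0.0026
R_sys = 1 - 0.0026 = 0.9974

0.9974


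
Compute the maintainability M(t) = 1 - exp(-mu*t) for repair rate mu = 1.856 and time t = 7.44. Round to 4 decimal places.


mu = 1.856, t = 7.44
mu * t = 1.856 * 7.44 = 13.8086
exp(-13.8086) = 0.0
M(t) = 1 - 0.0
M(t) = 1.0

1.0


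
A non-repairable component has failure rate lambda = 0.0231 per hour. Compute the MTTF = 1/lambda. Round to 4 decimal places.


lambda = 0.0231
MTTF = 1 / 0.0231
MTTF = 43.29

43.29


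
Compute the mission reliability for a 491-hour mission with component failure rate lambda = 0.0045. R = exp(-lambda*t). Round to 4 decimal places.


lambda = 0.0045
mission_time = 491
lambda * t = 0.0045 * 491 = 2.2095
R = exp(-2.2095)
R = 0.1098

0.1098


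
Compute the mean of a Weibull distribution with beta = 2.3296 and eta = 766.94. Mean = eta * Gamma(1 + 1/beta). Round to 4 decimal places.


beta = 2.3296, eta = 766.94
1/beta = 0.4293
1 + 1/beta = 1.4293
Gamma(1.4293) = 0.8861
Mean = 766.94 * 0.8861
Mean = 679.5525

679.5525


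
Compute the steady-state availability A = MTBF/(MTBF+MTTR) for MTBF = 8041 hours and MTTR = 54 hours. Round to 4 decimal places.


MTBF = 8041
MTTR = 54
MTBF + MTTR = 8095
A = 8041 / 8095
A = 0.9933

0.9933


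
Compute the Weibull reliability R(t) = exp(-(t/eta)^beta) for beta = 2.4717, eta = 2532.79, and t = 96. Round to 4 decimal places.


beta = 2.4717, eta = 2532.79, t = 96
t/eta = 96 / 2532.79 = 0.0379
(t/eta)^beta = 0.0379^2.4717 = 0.0003
R(t) = exp(-0.0003)
R(t) = 0.9997

0.9997


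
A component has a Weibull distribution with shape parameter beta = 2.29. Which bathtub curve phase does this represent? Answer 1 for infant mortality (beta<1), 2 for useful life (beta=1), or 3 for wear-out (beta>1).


beta = 2.29
Compare beta to 1:
beta < 1 => infant mortality (phase 1)
beta = 1 => useful life (phase 2)
beta > 1 => wear-out (phase 3)
Since beta = 2.29, this is wear-out (increasing failure rate)
Phase = 3

3


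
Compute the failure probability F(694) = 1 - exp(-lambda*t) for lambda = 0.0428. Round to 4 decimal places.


lambda = 0.0428, t = 694
lambda * t = 29.7032
exp(-29.7032) = 0.0
F(t) = 1 - 0.0
F(t) = 1.0

1.0


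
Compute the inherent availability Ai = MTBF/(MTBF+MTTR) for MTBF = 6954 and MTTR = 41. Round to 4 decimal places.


MTBF = 6954
MTTR = 41
MTBF + MTTR = 6995
Ai = 6954 / 6995
Ai = 0.9941

0.9941


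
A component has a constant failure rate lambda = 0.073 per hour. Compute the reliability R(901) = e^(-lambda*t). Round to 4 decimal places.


lambda = 0.073
t = 901
lambda * t = 65.773
R(t) = e^(-65.773)
R(t) = 0.0

0.0


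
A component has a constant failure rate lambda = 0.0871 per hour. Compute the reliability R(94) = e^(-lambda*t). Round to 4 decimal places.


lambda = 0.0871
t = 94
lambda * t = 8.1874
R(t) = e^(-8.1874)
R(t) = 0.0003

0.0003


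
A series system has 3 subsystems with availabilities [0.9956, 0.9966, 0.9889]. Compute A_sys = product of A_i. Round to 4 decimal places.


Subsystems: [0.9956, 0.9966, 0.9889]
After subsystem 1 (A=0.9956): product = 0.9956
After subsystem 2 (A=0.9966): product = 0.9922
After subsystem 3 (A=0.9889): product = 0.9812
A_sys = 0.9812

0.9812


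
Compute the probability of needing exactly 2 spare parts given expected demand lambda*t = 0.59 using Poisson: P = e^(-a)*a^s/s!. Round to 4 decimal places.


a = 0.59, s = 2
e^(-a) = e^(-0.59) = 0.5543
a^s = 0.59^2 = 0.3481
s! = 2
P = 0.5543 * 0.3481 / 2
P = 0.0965

0.0965


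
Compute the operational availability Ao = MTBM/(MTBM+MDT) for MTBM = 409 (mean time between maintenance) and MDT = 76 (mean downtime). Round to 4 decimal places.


MTBM = 409
MDT = 76
MTBM + MDT = 485
Ao = 409 / 485
Ao = 0.8433

0.8433


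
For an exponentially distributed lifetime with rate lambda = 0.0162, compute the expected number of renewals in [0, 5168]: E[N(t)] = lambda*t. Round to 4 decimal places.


lambda = 0.0162
t = 5168
E[N(t)] = lambda * t
E[N(t)] = 0.0162 * 5168
E[N(t)] = 83.7216

83.7216


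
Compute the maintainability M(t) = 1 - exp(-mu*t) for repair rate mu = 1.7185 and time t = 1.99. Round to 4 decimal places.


mu = 1.7185, t = 1.99
mu * t = 1.7185 * 1.99 = 3.4198
exp(-3.4198) = 0.0327
M(t) = 1 - 0.0327
M(t) = 0.9673

0.9673


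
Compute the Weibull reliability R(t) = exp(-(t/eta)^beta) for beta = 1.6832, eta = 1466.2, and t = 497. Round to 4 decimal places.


beta = 1.6832, eta = 1466.2, t = 497
t/eta = 497 / 1466.2 = 0.339
(t/eta)^beta = 0.339^1.6832 = 0.1619
R(t) = exp(-0.1619)
R(t) = 0.8506

0.8506


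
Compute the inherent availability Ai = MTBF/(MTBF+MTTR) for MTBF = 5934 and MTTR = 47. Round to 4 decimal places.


MTBF = 5934
MTTR = 47
MTBF + MTTR = 5981
Ai = 5934 / 5981
Ai = 0.9921

0.9921


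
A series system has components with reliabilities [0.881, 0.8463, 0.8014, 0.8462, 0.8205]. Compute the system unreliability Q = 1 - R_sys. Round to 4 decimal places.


Components: [0.881, 0.8463, 0.8014, 0.8462, 0.8205]
After component 1: product = 0.881
After component 2: product = 0.7456
After component 3: product = 0.5975
After component 4: product = 0.5056
After component 5: product = 0.4149
R_sys = 0.4149
Q = 1 - 0.4149 = 0.5851

0.5851


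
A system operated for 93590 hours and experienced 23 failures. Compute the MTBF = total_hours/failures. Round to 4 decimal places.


total_hours = 93590
failures = 23
MTBF = 93590 / 23
MTBF = 4069.1304

4069.1304


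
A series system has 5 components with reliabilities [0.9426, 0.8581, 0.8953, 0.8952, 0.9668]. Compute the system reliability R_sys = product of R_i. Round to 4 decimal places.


Components: [0.9426, 0.8581, 0.8953, 0.8952, 0.9668]
After component 1 (R=0.9426): product = 0.9426
After component 2 (R=0.8581): product = 0.8088
After component 3 (R=0.8953): product = 0.7242
After component 4 (R=0.8952): product = 0.6483
After component 5 (R=0.9668): product = 0.6267
R_sys = 0.6267

0.6267


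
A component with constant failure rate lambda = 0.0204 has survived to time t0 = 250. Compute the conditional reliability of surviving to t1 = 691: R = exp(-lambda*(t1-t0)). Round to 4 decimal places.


lambda = 0.0204
t0 = 250, t1 = 691
t1 - t0 = 441
lambda * (t1-t0) = 0.0204 * 441 = 8.9964
R = exp(-8.9964)
R = 0.0001

0.0001


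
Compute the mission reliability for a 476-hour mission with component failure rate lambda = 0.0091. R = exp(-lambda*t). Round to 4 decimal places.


lambda = 0.0091
mission_time = 476
lambda * t = 0.0091 * 476 = 4.3316
R = exp(-4.3316)
R = 0.0131

0.0131


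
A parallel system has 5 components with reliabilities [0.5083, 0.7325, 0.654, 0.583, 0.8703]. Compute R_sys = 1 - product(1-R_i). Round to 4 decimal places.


Components: [0.5083, 0.7325, 0.654, 0.583, 0.8703]
(1 - 0.5083) = 0.4917, running product = 0.4917
(1 - 0.7325) = 0.2675, running product = 0.1315
(1 - 0.654) = 0.346, running product = 0.0455
(1 - 0.583) = 0.417, running product = 0.019
(1 - 0.8703) = 0.1297, running product = 0.0025
Product of (1-R_i) = 0.0025
R_sys = 1 - 0.0025 = 0.9975

0.9975


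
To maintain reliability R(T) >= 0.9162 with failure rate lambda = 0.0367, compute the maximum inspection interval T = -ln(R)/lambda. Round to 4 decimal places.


R_target = 0.9162
lambda = 0.0367
-ln(0.9162) = 0.0875
T = 0.0875 / 0.0367
T = 2.3848

2.3848


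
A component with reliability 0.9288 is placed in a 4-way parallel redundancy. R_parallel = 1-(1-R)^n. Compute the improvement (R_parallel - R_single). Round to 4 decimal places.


R_single = 0.9288, n = 4
1 - R_single = 0.0712
(1 - R_single)^n = 0.0712^4 = 0.0
R_parallel = 1 - 0.0 = 1.0
Improvement = 1.0 - 0.9288
Improvement = 0.0712

0.0712


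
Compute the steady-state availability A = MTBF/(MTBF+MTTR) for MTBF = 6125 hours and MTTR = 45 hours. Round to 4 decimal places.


MTBF = 6125
MTTR = 45
MTBF + MTTR = 6170
A = 6125 / 6170
A = 0.9927

0.9927


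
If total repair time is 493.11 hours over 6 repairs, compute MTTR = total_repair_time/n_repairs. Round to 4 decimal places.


total_repair_time = 493.11
n_repairs = 6
MTTR = 493.11 / 6
MTTR = 82.185

82.185


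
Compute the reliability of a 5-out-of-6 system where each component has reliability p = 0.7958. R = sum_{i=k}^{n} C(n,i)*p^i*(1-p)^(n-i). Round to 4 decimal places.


k = 5, n = 6, p = 0.7958
i=5: C(6,5)=6 * 0.7958^5 * 0.2042^1 = 0.391
i=6: C(6,6)=1 * 0.7958^6 * 0.2042^0 = 0.254
R = sum of terms = 0.645

0.645


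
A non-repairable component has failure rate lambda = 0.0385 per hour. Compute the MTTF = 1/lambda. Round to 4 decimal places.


lambda = 0.0385
MTTF = 1 / 0.0385
MTTF = 25.974

25.974


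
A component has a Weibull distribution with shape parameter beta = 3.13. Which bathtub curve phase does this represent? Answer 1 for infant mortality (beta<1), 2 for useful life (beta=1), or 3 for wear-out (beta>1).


beta = 3.13
Compare beta to 1:
beta < 1 => infant mortality (phase 1)
beta = 1 => useful life (phase 2)
beta > 1 => wear-out (phase 3)
Since beta = 3.13, this is wear-out (increasing failure rate)
Phase = 3

3


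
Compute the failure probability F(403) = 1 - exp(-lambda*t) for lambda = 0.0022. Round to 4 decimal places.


lambda = 0.0022, t = 403
lambda * t = 0.8866
exp(-0.8866) = 0.4121
F(t) = 1 - 0.4121
F(t) = 0.5879

0.5879


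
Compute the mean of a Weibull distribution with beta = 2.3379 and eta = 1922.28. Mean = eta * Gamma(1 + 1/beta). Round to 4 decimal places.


beta = 2.3379, eta = 1922.28
1/beta = 0.4277
1 + 1/beta = 1.4277
Gamma(1.4277) = 0.8861
Mean = 1922.28 * 0.8861
Mean = 1703.334

1703.334


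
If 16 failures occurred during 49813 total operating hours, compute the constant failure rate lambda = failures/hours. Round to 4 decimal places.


failures = 16
total_hours = 49813
lambda = 16 / 49813
lambda = 0.0003

0.0003


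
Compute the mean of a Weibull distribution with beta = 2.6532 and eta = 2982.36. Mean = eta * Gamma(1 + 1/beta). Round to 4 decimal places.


beta = 2.6532, eta = 2982.36
1/beta = 0.3769
1 + 1/beta = 1.3769
Gamma(1.3769) = 0.8888
Mean = 2982.36 * 0.8888
Mean = 2650.6247

2650.6247


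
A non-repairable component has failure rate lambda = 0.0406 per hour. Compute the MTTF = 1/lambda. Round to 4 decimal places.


lambda = 0.0406
MTTF = 1 / 0.0406
MTTF = 24.6305

24.6305


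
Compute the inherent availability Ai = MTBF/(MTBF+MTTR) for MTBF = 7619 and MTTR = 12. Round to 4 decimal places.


MTBF = 7619
MTTR = 12
MTBF + MTTR = 7631
Ai = 7619 / 7631
Ai = 0.9984

0.9984


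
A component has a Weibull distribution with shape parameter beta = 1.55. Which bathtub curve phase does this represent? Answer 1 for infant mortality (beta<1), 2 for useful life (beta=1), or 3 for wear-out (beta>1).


beta = 1.55
Compare beta to 1:
beta < 1 => infant mortality (phase 1)
beta = 1 => useful life (phase 2)
beta > 1 => wear-out (phase 3)
Since beta = 1.55, this is wear-out (increasing failure rate)
Phase = 3

3


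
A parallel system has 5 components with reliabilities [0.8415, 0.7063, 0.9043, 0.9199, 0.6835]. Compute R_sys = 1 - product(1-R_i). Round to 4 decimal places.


Components: [0.8415, 0.7063, 0.9043, 0.9199, 0.6835]
(1 - 0.8415) = 0.1585, running product = 0.1585
(1 - 0.7063) = 0.2937, running product = 0.0466
(1 - 0.9043) = 0.0957, running product = 0.0045
(1 - 0.9199) = 0.0801, running product = 0.0004
(1 - 0.6835) = 0.3165, running product = 0.0001
Product of (1-R_i) = 0.0001
R_sys = 1 - 0.0001 = 0.9999

0.9999


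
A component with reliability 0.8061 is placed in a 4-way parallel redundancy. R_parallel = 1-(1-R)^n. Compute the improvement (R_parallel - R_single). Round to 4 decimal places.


R_single = 0.8061, n = 4
1 - R_single = 0.1939
(1 - R_single)^n = 0.1939^4 = 0.0014
R_parallel = 1 - 0.0014 = 0.9986
Improvement = 0.9986 - 0.8061
Improvement = 0.1925

0.1925


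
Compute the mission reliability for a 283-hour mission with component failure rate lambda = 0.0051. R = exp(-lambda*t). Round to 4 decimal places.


lambda = 0.0051
mission_time = 283
lambda * t = 0.0051 * 283 = 1.4433
R = exp(-1.4433)
R = 0.2361

0.2361


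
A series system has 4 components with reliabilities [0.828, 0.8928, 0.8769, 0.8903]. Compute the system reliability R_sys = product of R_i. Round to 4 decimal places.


Components: [0.828, 0.8928, 0.8769, 0.8903]
After component 1 (R=0.828): product = 0.828
After component 2 (R=0.8928): product = 0.7392
After component 3 (R=0.8769): product = 0.6482
After component 4 (R=0.8903): product = 0.5771
R_sys = 0.5771

0.5771


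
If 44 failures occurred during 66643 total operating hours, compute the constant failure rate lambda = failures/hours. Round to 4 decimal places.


failures = 44
total_hours = 66643
lambda = 44 / 66643
lambda = 0.0007

0.0007


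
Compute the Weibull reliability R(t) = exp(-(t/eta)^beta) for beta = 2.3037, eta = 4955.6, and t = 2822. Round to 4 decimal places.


beta = 2.3037, eta = 4955.6, t = 2822
t/eta = 2822 / 4955.6 = 0.5695
(t/eta)^beta = 0.5695^2.3037 = 0.2733
R(t) = exp(-0.2733)
R(t) = 0.7609

0.7609


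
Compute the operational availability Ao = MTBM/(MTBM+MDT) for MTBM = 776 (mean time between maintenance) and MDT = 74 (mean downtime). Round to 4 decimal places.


MTBM = 776
MDT = 74
MTBM + MDT = 850
Ao = 776 / 850
Ao = 0.9129

0.9129


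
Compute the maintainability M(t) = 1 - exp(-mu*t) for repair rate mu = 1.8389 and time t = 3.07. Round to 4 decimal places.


mu = 1.8389, t = 3.07
mu * t = 1.8389 * 3.07 = 5.6454
exp(-5.6454) = 0.0035
M(t) = 1 - 0.0035
M(t) = 0.9965

0.9965


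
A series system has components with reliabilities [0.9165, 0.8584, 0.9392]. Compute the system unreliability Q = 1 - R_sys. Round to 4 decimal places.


Components: [0.9165, 0.8584, 0.9392]
After component 1: product = 0.9165
After component 2: product = 0.7867
After component 3: product = 0.7389
R_sys = 0.7389
Q = 1 - 0.7389 = 0.2611

0.2611


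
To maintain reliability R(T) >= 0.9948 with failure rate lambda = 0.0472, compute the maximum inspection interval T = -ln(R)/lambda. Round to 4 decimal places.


R_target = 0.9948
lambda = 0.0472
-ln(0.9948) = 0.0052
T = 0.0052 / 0.0472
T = 0.1105

0.1105


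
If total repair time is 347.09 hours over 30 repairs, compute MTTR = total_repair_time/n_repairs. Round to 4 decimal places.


total_repair_time = 347.09
n_repairs = 30
MTTR = 347.09 / 30
MTTR = 11.5697

11.5697


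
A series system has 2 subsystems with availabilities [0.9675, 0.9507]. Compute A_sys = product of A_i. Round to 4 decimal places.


Subsystems: [0.9675, 0.9507]
After subsystem 1 (A=0.9675): product = 0.9675
After subsystem 2 (A=0.9507): product = 0.9198
A_sys = 0.9198

0.9198


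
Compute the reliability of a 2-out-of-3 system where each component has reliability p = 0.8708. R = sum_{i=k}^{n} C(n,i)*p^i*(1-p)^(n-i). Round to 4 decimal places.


k = 2, n = 3, p = 0.8708
i=2: C(3,2)=3 * 0.8708^2 * 0.1292^1 = 0.2939
i=3: C(3,3)=1 * 0.8708^3 * 0.1292^0 = 0.6603
R = sum of terms = 0.9542

0.9542


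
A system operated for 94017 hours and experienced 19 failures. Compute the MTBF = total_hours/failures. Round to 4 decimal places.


total_hours = 94017
failures = 19
MTBF = 94017 / 19
MTBF = 4948.2632

4948.2632


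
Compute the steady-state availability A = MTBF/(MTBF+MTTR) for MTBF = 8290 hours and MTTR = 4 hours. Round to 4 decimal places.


MTBF = 8290
MTTR = 4
MTBF + MTTR = 8294
A = 8290 / 8294
A = 0.9995

0.9995


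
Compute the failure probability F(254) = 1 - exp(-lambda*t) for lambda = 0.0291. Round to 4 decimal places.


lambda = 0.0291, t = 254
lambda * t = 7.3914
exp(-7.3914) = 0.0006
F(t) = 1 - 0.0006
F(t) = 0.9994

0.9994


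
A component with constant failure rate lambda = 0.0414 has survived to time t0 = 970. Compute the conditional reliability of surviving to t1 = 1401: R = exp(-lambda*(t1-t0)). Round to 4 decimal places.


lambda = 0.0414
t0 = 970, t1 = 1401
t1 - t0 = 431
lambda * (t1-t0) = 0.0414 * 431 = 17.8434
R = exp(-17.8434)
R = 0.0

0.0


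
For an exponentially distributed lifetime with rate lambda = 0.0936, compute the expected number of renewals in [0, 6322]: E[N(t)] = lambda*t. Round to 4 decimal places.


lambda = 0.0936
t = 6322
E[N(t)] = lambda * t
E[N(t)] = 0.0936 * 6322
E[N(t)] = 591.7392

591.7392


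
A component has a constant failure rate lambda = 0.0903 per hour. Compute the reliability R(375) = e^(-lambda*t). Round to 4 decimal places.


lambda = 0.0903
t = 375
lambda * t = 33.8625
R(t) = e^(-33.8625)
R(t) = 0.0

0.0


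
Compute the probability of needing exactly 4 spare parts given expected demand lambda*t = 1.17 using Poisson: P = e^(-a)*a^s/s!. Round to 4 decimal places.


a = 1.17, s = 4
e^(-a) = e^(-1.17) = 0.3104
a^s = 1.17^4 = 1.8739
s! = 24
P = 0.3104 * 1.8739 / 24
P = 0.0242

0.0242


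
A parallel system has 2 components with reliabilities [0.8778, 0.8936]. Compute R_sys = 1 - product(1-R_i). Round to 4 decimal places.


Components: [0.8778, 0.8936]
(1 - 0.8778) = 0.1222, running product = 0.1222
(1 - 0.8936) = 0.1064, running product = 0.013
Product of (1-R_i) = 0.013
R_sys = 1 - 0.013 = 0.987

0.987


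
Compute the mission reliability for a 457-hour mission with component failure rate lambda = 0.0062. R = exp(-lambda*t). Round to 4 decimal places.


lambda = 0.0062
mission_time = 457
lambda * t = 0.0062 * 457 = 2.8334
R = exp(-2.8334)
R = 0.0588

0.0588


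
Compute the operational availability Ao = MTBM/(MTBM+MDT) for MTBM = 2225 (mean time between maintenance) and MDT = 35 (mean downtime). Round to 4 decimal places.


MTBM = 2225
MDT = 35
MTBM + MDT = 2260
Ao = 2225 / 2260
Ao = 0.9845

0.9845


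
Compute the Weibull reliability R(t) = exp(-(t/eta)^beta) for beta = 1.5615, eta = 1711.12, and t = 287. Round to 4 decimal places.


beta = 1.5615, eta = 1711.12, t = 287
t/eta = 287 / 1711.12 = 0.1677
(t/eta)^beta = 0.1677^1.5615 = 0.0615
R(t) = exp(-0.0615)
R(t) = 0.9403

0.9403


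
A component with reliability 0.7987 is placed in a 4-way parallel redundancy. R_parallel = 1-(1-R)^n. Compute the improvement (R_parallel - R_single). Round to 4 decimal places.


R_single = 0.7987, n = 4
1 - R_single = 0.2013
(1 - R_single)^n = 0.2013^4 = 0.0016
R_parallel = 1 - 0.0016 = 0.9984
Improvement = 0.9984 - 0.7987
Improvement = 0.1997

0.1997


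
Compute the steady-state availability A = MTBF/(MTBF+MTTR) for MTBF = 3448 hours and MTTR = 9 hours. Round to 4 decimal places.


MTBF = 3448
MTTR = 9
MTBF + MTTR = 3457
A = 3448 / 3457
A = 0.9974

0.9974


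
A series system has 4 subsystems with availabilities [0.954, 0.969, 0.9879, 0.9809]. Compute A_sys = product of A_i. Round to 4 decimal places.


Subsystems: [0.954, 0.969, 0.9879, 0.9809]
After subsystem 1 (A=0.954): product = 0.954
After subsystem 2 (A=0.969): product = 0.9244
After subsystem 3 (A=0.9879): product = 0.9132
After subsystem 4 (A=0.9809): product = 0.8958
A_sys = 0.8958

0.8958


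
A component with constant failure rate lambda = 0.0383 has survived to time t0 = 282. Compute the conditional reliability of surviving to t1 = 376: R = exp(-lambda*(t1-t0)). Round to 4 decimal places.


lambda = 0.0383
t0 = 282, t1 = 376
t1 - t0 = 94
lambda * (t1-t0) = 0.0383 * 94 = 3.6002
R = exp(-3.6002)
R = 0.0273

0.0273


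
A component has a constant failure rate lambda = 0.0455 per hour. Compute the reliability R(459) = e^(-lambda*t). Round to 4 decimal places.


lambda = 0.0455
t = 459
lambda * t = 20.8845
R(t) = e^(-20.8845)
R(t) = 0.0

0.0


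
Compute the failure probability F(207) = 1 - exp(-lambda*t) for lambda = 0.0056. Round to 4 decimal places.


lambda = 0.0056, t = 207
lambda * t = 1.1592
exp(-1.1592) = 0.3137
F(t) = 1 - 0.3137
F(t) = 0.6863

0.6863


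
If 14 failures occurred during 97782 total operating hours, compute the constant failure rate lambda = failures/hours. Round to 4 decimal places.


failures = 14
total_hours = 97782
lambda = 14 / 97782
lambda = 0.0001

0.0001


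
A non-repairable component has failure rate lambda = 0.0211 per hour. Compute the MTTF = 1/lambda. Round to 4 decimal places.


lambda = 0.0211
MTTF = 1 / 0.0211
MTTF = 47.3934

47.3934


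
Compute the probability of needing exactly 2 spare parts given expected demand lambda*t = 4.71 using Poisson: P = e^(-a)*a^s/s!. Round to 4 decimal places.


a = 4.71, s = 2
e^(-a) = e^(-4.71) = 0.009
a^s = 4.71^2 = 22.1841
s! = 2
P = 0.009 * 22.1841 / 2
P = 0.0999

0.0999


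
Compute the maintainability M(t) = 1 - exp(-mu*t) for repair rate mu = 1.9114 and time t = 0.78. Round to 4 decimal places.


mu = 1.9114, t = 0.78
mu * t = 1.9114 * 0.78 = 1.4909
exp(-1.4909) = 0.2252
M(t) = 1 - 0.2252
M(t) = 0.7748

0.7748


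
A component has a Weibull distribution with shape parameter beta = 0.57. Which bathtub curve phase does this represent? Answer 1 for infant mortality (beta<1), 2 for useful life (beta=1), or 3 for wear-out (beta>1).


beta = 0.57
Compare beta to 1:
beta < 1 => infant mortality (phase 1)
beta = 1 => useful life (phase 2)
beta > 1 => wear-out (phase 3)
Since beta = 0.57, this is infant mortality (decreasing failure rate)
Phase = 1

1


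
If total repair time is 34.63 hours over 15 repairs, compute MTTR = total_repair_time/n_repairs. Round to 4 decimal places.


total_repair_time = 34.63
n_repairs = 15
MTTR = 34.63 / 15
MTTR = 2.3087

2.3087
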